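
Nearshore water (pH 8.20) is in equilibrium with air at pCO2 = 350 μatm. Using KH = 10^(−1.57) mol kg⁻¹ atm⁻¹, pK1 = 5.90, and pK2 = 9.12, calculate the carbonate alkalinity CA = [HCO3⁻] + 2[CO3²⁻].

CA = 2.33 mmol/kg

[CO2*] = KH · pCO2 = 10^(−1.57) × 350×10^-6 = 9.420×10^-6 mol/kg
α₀ = 1/(1 + K1/[H⁺] + K1K2/[H⁺]²) = 1/(1 + 10^+2.30 + 10^+1.38) = 0.004454
DIC = [CO2*]/α₀ = 9.420×10^-6 / 0.004454 = 2.115 mmol/kg
CA = (α₁ + 2α₂)·DIC = (0.8887 + 2×0.1068) × 2.115 = 2.33 mmol/kg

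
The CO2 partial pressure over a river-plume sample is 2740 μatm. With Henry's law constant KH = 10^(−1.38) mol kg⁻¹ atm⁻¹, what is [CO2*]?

KH = 10^(−1.38) = 4.169×10^-2 mol kg⁻¹ atm⁻¹
[CO2*] = KH · pCO2 = 4.169×10^-2 × 2740×10^-6 atm = 1.14×10^-4 mol/kg

[CO2*] = 114 μmol/kg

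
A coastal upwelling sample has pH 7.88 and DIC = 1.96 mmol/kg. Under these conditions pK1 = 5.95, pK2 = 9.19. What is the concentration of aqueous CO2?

[CO2*] = 0.0217 mmol/kg

α₀ = 1 / (1 + K1/[H⁺] + K1K2/[H⁺]²) = 1 / (1 + 10^+1.93 + 10^+0.62)
   = 1 / (1 + 85.114 + 4.1687) = 1/90.282 = 0.01108
[CO2*] = α₀ × DIC = 0.01108 × 1.96 = 0.0217 mmol/kg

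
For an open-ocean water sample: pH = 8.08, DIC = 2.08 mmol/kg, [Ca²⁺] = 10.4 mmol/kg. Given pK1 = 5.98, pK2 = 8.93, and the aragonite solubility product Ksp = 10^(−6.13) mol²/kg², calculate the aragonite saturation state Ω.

α₂ = 1 / (1 + [H⁺]/K2 + [H⁺]²/(K1K2)) = 1 / (1 + 10^+0.85 + 10^-1.25)
   = 1 / (1 + 7.0795 + 0.056234) = 1/8.1357 = 0.1229
[CO3²⁻] = α₂ × DIC = 0.1229 × 2.08 = 0.2557 mmol/kg
Ksp = 10^(−6.13) = 7.413×10^-7
Ω = [Ca²⁺][CO3²⁻]/Ksp = (10.4×10^-3)(2.557×10^-4) / 7.413×10^-7 = 3.59

Ω = 3.59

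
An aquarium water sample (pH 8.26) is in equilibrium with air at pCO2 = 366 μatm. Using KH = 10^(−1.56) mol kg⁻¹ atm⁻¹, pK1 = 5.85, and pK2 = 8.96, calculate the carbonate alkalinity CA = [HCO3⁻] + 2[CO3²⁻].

CA = 3.63 mmol/kg

[CO2*] = KH · pCO2 = 10^(−1.56) × 366×10^-6 = 1.008×10^-5 mol/kg
α₀ = 1/(1 + K1/[H⁺] + K1K2/[H⁺]²) = 1/(1 + 10^+2.41 + 10^+1.71) = 0.003233
DIC = [CO2*]/α₀ = 1.008×10^-5 / 0.003233 = 3.118 mmol/kg
CA = (α₁ + 2α₂)·DIC = (0.8310 + 2×0.1658) × 3.118 = 3.63 mmol/kg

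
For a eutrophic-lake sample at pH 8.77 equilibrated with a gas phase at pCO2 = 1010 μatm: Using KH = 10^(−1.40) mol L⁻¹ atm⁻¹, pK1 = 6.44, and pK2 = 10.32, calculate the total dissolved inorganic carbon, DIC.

DIC = 8.88 mmol/L

[CO2*] = KH · pCO2 = 10^(−1.40) × 1010×10^-6 = 4.021×10^-5 mol/L
α₀ = 1/(1 + K1/[H⁺] + K1K2/[H⁺]²) = 1/(1 + 10^+2.33 + 10^+0.78) = 0.004529
DIC = [CO2*]/α₀ = 4.021×10^-5 / 0.004529 = 8.88 mmol/L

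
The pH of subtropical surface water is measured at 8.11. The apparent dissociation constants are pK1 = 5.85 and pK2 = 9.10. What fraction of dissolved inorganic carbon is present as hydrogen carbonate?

α₁ = 0.903

α₁ = 1 / (1 + [H⁺]/K1 + K2/[H⁺]) = 1 / (1 + 10^-2.26 + 10^-0.99)
   = 1 / (1 + 0.0054954 + 0.10233) = 1/1.1078 = 0.9027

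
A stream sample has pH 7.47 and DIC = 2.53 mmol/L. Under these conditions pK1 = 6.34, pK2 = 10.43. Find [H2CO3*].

α₀ = 1 / (1 + K1/[H⁺] + K1K2/[H⁺]²) = 1 / (1 + 10^+1.13 + 10^-1.83)
   = 1 / (1 + 13.490 + 0.014791) = 1/14.504 = 0.06894
[CO2*] = α₀ × DIC = 0.06894 × 2.53 = 0.174 mmol/L

[CO2*] = 0.174 mmol/L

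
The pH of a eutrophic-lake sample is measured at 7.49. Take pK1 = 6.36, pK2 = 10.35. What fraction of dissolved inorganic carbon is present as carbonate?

α₂ = 1 / (1 + [H⁺]/K2 + [H⁺]²/(K1K2)) = 1 / (1 + 10^+2.86 + 10^+1.73)
   = 1 / (1 + 724.44 + 53.703) = 1/779.14 = 0.001283

α₂ = 0.00128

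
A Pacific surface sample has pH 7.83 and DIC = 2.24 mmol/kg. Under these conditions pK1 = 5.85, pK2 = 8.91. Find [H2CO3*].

α₀ = 1 / (1 + K1/[H⁺] + K1K2/[H⁺]²) = 1 / (1 + 10^+1.98 + 10^+0.90)
   = 1 / (1 + 95.499 + 7.9433) = 1/104.44 = 0.009575
[CO2*] = α₀ × DIC = 0.009575 × 2.24 = 0.0214 mmol/kg

[CO2*] = 0.0214 mmol/kg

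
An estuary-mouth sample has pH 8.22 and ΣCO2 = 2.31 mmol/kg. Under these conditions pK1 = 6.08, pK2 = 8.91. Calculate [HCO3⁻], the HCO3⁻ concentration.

α₁ = 1 / (1 + [H⁺]/K1 + K2/[H⁺]) = 1 / (1 + 10^-2.14 + 10^-0.69)
   = 1 / (1 + 0.0072444 + 0.20417) = 1/1.2114 = 0.8255
[HCO3⁻] = α₁ × DIC = 0.8255 × 2.31 = 1.91 mmol/kg

[HCO3⁻] = 1.91 mmol/kg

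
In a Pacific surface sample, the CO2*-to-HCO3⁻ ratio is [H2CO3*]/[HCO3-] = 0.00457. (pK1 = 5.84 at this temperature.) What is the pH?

pH = 8.18

From K1 = [H⁺][HCO3-]/[H2CO3*]:  pH = pK1 − log₁₀([H2CO3*]/[HCO3-])
log₁₀(0.00457) = -2.340
pH = 5.84 − (-2.340) = 8.18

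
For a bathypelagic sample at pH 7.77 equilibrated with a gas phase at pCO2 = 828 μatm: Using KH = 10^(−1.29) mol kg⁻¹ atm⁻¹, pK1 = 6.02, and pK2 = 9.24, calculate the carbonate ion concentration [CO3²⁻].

[CO2*] = KH · pCO2 = 10^(−1.29) × 828×10^-6 = 4.246×10^-5 mol/kg
α₀ = 1/(1 + K1/[H⁺] + K1K2/[H⁺]²) = 1/(1 + 10^+1.75 + 10^+0.28) = 0.01691
DIC = [CO2*]/α₀ = 4.246×10^-5 / 0.01691 = 2.511 mmol/kg
[CO3²⁻] = α₂·DIC; α₂ = 0.03222, so [CO3²⁻] = 0.03222 × 2.511 = 0.0809 mmol/kg

[CO3²⁻] = 0.0809 mmol/kg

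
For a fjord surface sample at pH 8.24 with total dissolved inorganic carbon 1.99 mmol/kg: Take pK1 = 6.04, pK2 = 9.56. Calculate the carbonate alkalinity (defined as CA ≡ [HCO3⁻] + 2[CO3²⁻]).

CA = 2.07 mmol/kg

CA = [HCO3⁻] + 2[CO3²⁻] = (α₁ + 2α₂)·DIC
At pH 8.24: [H⁺]/K1 = 10^-2.20 = 0.0063096, K2/[H⁺] = 10^-1.32 = 0.047863
α₁ = 1/(1 + 0.0063096 + 0.047863) = 1/1.0542 = 0.9486; α₂ = α₁·K2/[H⁺] = 0.04540
α₁ + 2α₂ = 1.0394
CA = 1.0394 × 1.99 = 2.07 mmol/kg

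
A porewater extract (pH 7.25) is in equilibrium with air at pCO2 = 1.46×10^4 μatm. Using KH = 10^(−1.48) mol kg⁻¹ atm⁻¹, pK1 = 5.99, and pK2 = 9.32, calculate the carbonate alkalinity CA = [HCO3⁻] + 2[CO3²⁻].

[CO2*] = KH · pCO2 = 10^(−1.48) × 1.46×10^4×10^-6 = 4.835×10^-4 mol/kg
α₀ = 1/(1 + K1/[H⁺] + K1K2/[H⁺]²) = 1/(1 + 10^+1.26 + 10^-0.81) = 0.05167
DIC = [CO2*]/α₀ = 4.835×10^-4 / 0.05167 = 9.356 mmol/kg
CA = (α₁ + 2α₂)·DIC = (0.9403 + 2×0.008003) × 9.356 = 8.95 mmol/kg

CA = 8.95 mmol/kg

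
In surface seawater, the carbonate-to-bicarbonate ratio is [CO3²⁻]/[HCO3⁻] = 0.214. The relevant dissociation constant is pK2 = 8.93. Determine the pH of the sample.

From K2 = [H⁺][CO3²⁻]/[HCO3⁻]:  pH = pK2 + log₁₀([CO3²⁻]/[HCO3⁻])
log₁₀(0.214) = -0.670
pH = 8.93 + (-0.670) = 8.26

pH = 8.26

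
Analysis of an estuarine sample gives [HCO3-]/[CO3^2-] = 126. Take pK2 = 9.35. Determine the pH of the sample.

pH = 7.25

From K2 = [H⁺][CO3^2-]/[HCO3-]:  pH = pK2 − log₁₀([HCO3-]/[CO3^2-])
log₁₀(126) = +2.100
pH = 9.35 − (+2.100) = 7.25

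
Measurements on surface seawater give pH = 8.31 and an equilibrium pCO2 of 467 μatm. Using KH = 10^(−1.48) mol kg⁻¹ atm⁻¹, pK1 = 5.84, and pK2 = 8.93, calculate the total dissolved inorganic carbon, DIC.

[CO2*] = KH · pCO2 = 10^(−1.48) × 467×10^-6 = 1.546×10^-5 mol/kg
α₀ = 1/(1 + K1/[H⁺] + K1K2/[H⁺]²) = 1/(1 + 10^+2.47 + 10^+1.85) = 0.002725
DIC = [CO2*]/α₀ = 1.546×10^-5 / 0.002725 = 5.67 mmol/kg

DIC = 5.67 mmol/kg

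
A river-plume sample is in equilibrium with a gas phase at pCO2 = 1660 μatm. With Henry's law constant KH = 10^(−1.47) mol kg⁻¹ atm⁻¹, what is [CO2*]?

[CO2*] = 56.2 μmol/kg

KH = 10^(−1.47) = 3.388×10^-2 mol kg⁻¹ atm⁻¹
[CO2*] = KH · pCO2 = 3.388×10^-2 × 1660×10^-6 atm = 5.62×10^-5 mol/kg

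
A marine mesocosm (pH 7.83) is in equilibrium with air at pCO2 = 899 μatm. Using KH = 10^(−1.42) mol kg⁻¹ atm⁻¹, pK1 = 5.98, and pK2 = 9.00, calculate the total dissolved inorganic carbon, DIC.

[CO2*] = KH · pCO2 = 10^(−1.42) × 899×10^-6 = 3.418×10^-5 mol/kg
α₀ = 1/(1 + K1/[H⁺] + K1K2/[H⁺]²) = 1/(1 + 10^+1.85 + 10^+0.68) = 0.01306
DIC = [CO2*]/α₀ = 3.418×10^-5 / 0.01306 = 2.62 mmol/kg

DIC = 2.62 mmol/kg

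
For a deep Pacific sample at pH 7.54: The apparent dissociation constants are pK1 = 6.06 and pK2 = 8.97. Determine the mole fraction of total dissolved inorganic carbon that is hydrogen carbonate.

α₁ = 1 / (1 + [H⁺]/K1 + K2/[H⁺]) = 1 / (1 + 10^-1.48 + 10^-1.43)
   = 1 / (1 + 0.033113 + 0.037154) = 1/1.0703 = 0.9343

α₁ = 0.934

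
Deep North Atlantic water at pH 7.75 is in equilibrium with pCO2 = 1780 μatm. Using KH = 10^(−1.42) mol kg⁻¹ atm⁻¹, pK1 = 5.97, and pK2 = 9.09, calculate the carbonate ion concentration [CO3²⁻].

[CO3²⁻] = 0.186 mmol/kg

[CO2*] = KH · pCO2 = 10^(−1.42) × 1780×10^-6 = 6.767×10^-5 mol/kg
α₀ = 1/(1 + K1/[H⁺] + K1K2/[H⁺]²) = 1/(1 + 10^+1.78 + 10^+0.44) = 0.01562
DIC = [CO2*]/α₀ = 6.767×10^-5 / 0.01562 = 4.332 mmol/kg
[CO3²⁻] = α₂·DIC; α₂ = 0.04303, so [CO3²⁻] = 0.04303 × 4.332 = 0.186 mmol/kg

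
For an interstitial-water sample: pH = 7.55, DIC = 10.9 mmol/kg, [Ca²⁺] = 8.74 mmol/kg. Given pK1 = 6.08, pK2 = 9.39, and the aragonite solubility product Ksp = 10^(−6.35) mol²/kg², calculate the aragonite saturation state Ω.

α₂ = 1 / (1 + [H⁺]/K2 + [H⁺]²/(K1K2)) = 1 / (1 + 10^+1.84 + 10^+0.37)
   = 1 / (1 + 69.183 + 2.3442) = 1/72.527 = 0.01379
[CO3²⁻] = α₂ × DIC = 0.01379 × 10.9 = 0.1503 mmol/kg
Ksp = 10^(−6.35) = 4.467×10^-7
Ω = [Ca²⁺][CO3²⁻]/Ksp = (8.74×10^-3)(1.503×10^-4) / 4.467×10^-7 = 2.94

Ω = 2.94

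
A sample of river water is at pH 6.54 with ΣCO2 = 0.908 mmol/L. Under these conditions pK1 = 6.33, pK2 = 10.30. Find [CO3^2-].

[CO3²⁻] = 0.0976 μmol/L

α₂ = 1 / (1 + [H⁺]/K2 + [H⁺]²/(K1K2)) = 1 / (1 + 10^+3.76 + 10^+3.55)
   = 1 / (1 + 5754.4 + 3548.1) = 1/9303.5 = 0.0001075
[CO3²⁻] = α₂ × DIC = 0.0001075 × 0.908 = 9.76×10^-5 mmol/L = 0.0976 μmol/L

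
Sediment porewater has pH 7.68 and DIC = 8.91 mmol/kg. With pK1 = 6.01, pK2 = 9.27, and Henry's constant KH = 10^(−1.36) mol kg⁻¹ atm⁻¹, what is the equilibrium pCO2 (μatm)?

pCO2 = 4170 μatm

α₀ = 1 / (1 + K1/[H⁺] + K1K2/[H⁺]²) = 1 / (1 + 10^+1.67 + 10^+0.08)
   = 1 / (1 + 46.774 + 1.2023) = 1/48.976 = 0.02042
[CO2*] = α₀ × DIC = 0.02042 × 8.91 = 0.1819 mmol/kg
pCO2 = [CO2*]/KH = 1.819×10^-4 / 4.365×10^-2 = 4170 μatm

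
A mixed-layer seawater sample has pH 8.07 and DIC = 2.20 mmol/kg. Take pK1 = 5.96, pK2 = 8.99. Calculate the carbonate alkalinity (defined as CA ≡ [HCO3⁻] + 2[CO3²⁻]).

CA = 2.42 mmol/kg

CA = [HCO3⁻] + 2[CO3²⁻] = (α₁ + 2α₂)·DIC
At pH 8.07: [H⁺]/K1 = 10^-2.11 = 0.0077625, K2/[H⁺] = 10^-0.92 = 0.12023
α₁ = 1/(1 + 0.0077625 + 0.12023) = 1/1.1280 = 0.8865; α₂ = α₁·K2/[H⁺] = 0.1066
α₁ + 2α₂ = 1.0997
CA = 1.0997 × 2.20 = 2.42 mmol/kg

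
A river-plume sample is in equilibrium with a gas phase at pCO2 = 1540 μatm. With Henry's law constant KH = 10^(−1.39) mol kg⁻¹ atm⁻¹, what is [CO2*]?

KH = 10^(−1.39) = 4.074×10^-2 mol kg⁻¹ atm⁻¹
[CO2*] = KH · pCO2 = 4.074×10^-2 × 1540×10^-6 atm = 6.27×10^-5 mol/kg

[CO2*] = 62.7 μmol/kg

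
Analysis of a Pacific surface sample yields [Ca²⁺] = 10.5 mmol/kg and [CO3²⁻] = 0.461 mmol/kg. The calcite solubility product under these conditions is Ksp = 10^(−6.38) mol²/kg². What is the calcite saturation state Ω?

Ω = 11.6

Ksp = 10^(−6.38) = 4.169×10^-7
Ω = [Ca²⁺][CO3²⁻]/Ksp = (10.5×10^-3)(0.461×10^-3) / 4.169×10^-7 = 11.6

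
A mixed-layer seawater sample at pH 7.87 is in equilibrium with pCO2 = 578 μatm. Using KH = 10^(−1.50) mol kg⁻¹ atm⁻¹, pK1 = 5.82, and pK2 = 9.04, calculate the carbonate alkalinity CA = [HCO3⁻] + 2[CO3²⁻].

[CO2*] = KH · pCO2 = 10^(−1.50) × 578×10^-6 = 1.828×10^-5 mol/kg
α₀ = 1/(1 + K1/[H⁺] + K1K2/[H⁺]²) = 1/(1 + 10^+2.05 + 10^+0.88) = 0.008279
DIC = [CO2*]/α₀ = 1.828×10^-5 / 0.008279 = 2.208 mmol/kg
CA = (α₁ + 2α₂)·DIC = (0.9289 + 2×0.06280) × 2.208 = 2.33 mmol/kg

CA = 2.33 mmol/kg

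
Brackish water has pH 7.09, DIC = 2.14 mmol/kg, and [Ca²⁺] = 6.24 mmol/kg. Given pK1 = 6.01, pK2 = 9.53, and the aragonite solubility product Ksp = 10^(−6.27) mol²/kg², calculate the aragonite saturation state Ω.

Ω = 0.0831

α₂ = 1 / (1 + [H⁺]/K2 + [H⁺]²/(K1K2)) = 1 / (1 + 10^+2.44 + 10^+1.36)
   = 1 / (1 + 275.42 + 22.909) = 1/299.33 = 0.003341
[CO3²⁻] = α₂ × DIC = 0.003341 × 2.14 = 0.007149 mmol/kg = 7.149 μmol/kg
Ksp = 10^(−6.27) = 5.370×10^-7
Ω = [Ca²⁺][CO3²⁻]/Ksp = (6.24×10^-3)(7.149×10^-6) / 5.370×10^-7 = 0.0831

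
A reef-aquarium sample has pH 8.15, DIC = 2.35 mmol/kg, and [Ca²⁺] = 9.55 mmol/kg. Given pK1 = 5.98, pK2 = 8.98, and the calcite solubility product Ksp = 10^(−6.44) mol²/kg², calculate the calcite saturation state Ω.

α₂ = 1 / (1 + [H⁺]/K2 + [H⁺]²/(K1K2)) = 1 / (1 + 10^+0.83 + 10^-1.34)
   = 1 / (1 + 6.7608 + 0.045709) = 1/7.8065 = 0.1281
[CO3²⁻] = α₂ × DIC = 0.1281 × 2.35 = 0.3010 mmol/kg
Ksp = 10^(−6.44) = 3.631×10^-7
Ω = [Ca²⁺][CO3²⁻]/Ksp = (9.55×10^-3)(3.010×10^-4) / 3.631×10^-7 = 7.92

Ω = 7.92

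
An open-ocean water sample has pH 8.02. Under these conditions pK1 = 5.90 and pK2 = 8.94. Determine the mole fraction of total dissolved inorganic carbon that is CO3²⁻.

α₂ = 1 / (1 + [H⁺]/K2 + [H⁺]²/(K1K2)) = 1 / (1 + 10^+0.92 + 10^-1.20)
   = 1 / (1 + 8.3176 + 0.063096) = 1/9.3807 = 0.1066

α₂ = 0.107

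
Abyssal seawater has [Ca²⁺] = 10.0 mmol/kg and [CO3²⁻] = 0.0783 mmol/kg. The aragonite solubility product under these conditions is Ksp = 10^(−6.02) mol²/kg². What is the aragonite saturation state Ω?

Ksp = 10^(−6.02) = 9.550×10^-7
Ω = [Ca²⁺][CO3²⁻]/Ksp = (10.0×10^-3)(0.0783×10^-3) / 9.550×10^-7 = 0.820

Ω = 0.820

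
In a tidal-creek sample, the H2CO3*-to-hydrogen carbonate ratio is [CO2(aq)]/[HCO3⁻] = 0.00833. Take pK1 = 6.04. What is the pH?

From K1 = [H⁺][HCO3⁻]/[CO2(aq)]:  pH = pK1 − log₁₀([CO2(aq)]/[HCO3⁻])
log₁₀(0.00833) = -2.079
pH = 6.04 − (-2.079) = 8.12

pH = 8.12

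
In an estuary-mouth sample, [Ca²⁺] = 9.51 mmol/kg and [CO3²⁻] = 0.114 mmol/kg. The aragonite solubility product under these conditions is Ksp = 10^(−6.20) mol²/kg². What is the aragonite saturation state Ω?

Ksp = 10^(−6.20) = 6.310×10^-7
Ω = [Ca²⁺][CO3²⁻]/Ksp = (9.51×10^-3)(0.114×10^-3) / 6.310×10^-7 = 1.72

Ω = 1.72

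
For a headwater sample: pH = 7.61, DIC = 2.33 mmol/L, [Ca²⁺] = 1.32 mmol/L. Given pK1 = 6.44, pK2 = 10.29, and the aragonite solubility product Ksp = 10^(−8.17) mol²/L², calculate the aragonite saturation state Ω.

α₂ = 1 / (1 + [H⁺]/K2 + [H⁺]²/(K1K2)) = 1 / (1 + 10^+2.68 + 10^+1.51)
   = 1 / (1 + 478.63 + 32.359) = 1/511.99 = 0.001953
[CO3²⁻] = α₂ × DIC = 0.001953 × 2.33 = 0.004551 mmol/L = 4.551 μmol/L
Ksp = 10^(−8.17) = 6.761×10^-9
Ω = [Ca²⁺][CO3²⁻]/Ksp = (1.32×10^-3)(4.551×10^-6) / 6.761×10^-9 = 0.889

Ω = 0.889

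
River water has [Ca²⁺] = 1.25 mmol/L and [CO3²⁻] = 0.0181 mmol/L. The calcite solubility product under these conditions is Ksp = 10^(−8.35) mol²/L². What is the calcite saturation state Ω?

Ω = 5.07

Ksp = 10^(−8.35) = 4.467×10^-9
Ω = [Ca²⁺][CO3²⁻]/Ksp = (1.25×10^-3)(0.0181×10^-3) / 4.467×10^-9 = 5.07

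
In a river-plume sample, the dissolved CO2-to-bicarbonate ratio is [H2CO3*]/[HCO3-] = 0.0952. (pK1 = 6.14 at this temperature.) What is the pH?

pH = 7.16

From K1 = [H⁺][HCO3-]/[H2CO3*]:  pH = pK1 − log₁₀([H2CO3*]/[HCO3-])
log₁₀(0.0952) = -1.021
pH = 6.14 − (-1.021) = 7.16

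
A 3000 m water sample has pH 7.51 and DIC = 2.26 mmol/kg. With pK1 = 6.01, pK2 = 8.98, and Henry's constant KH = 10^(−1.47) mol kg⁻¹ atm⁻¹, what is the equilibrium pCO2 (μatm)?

pCO2 = 1980 μatm

α₀ = 1 / (1 + K1/[H⁺] + K1K2/[H⁺]²) = 1 / (1 + 10^+1.50 + 10^+0.03)
   = 1 / (1 + 31.623 + 1.0715) = 1/33.694 = 0.02968
[CO2*] = α₀ × DIC = 0.02968 × 2.26 = 0.06707 mmol/kg
pCO2 = [CO2*]/KH = 6.707×10^-5 / 3.388×10^-2 = 1980 μatm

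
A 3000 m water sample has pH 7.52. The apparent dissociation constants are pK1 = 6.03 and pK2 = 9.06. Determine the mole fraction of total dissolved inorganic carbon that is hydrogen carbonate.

α₁ = 0.942

α₁ = 1 / (1 + [H⁺]/K1 + K2/[H⁺]) = 1 / (1 + 10^-1.49 + 10^-1.54)
   = 1 / (1 + 0.032359 + 0.028840) = 1/1.0612 = 0.9423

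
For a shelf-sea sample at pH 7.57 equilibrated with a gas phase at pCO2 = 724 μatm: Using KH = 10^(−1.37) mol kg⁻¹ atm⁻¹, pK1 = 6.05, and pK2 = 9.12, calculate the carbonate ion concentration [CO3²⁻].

[CO3²⁻] = 0.0288 mmol/kg

[CO2*] = KH · pCO2 = 10^(−1.37) × 724×10^-6 = 3.088×10^-5 mol/kg
α₀ = 1/(1 + K1/[H⁺] + K1K2/[H⁺]²) = 1/(1 + 10^+1.52 + 10^-0.03) = 0.02853
DIC = [CO2*]/α₀ = 3.088×10^-5 / 0.02853 = 1.082 mmol/kg
[CO3²⁻] = α₂·DIC; α₂ = 0.02663, so [CO3²⁻] = 0.02663 × 1.082 = 0.0288 mmol/kg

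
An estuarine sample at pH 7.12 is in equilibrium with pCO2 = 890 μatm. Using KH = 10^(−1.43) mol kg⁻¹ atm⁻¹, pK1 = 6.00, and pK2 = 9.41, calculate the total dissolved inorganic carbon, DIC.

[CO2*] = KH · pCO2 = 10^(−1.43) × 890×10^-6 = 3.307×10^-5 mol/kg
α₀ = 1/(1 + K1/[H⁺] + K1K2/[H⁺]²) = 1/(1 + 10^+1.12 + 10^-1.17) = 0.07017
DIC = [CO2*]/α₀ = 3.307×10^-5 / 0.07017 = 0.471 mmol/kg

DIC = 0.471 mmol/kg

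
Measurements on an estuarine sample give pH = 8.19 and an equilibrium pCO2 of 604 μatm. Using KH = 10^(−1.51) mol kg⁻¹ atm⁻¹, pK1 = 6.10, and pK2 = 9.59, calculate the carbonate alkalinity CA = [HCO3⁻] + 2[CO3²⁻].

[CO2*] = KH · pCO2 = 10^(−1.51) × 604×10^-6 = 1.867×10^-5 mol/kg
α₀ = 1/(1 + K1/[H⁺] + K1K2/[H⁺]²) = 1/(1 + 10^+2.09 + 10^+0.69) = 0.007756
DIC = [CO2*]/α₀ = 1.867×10^-5 / 0.007756 = 2.406 mmol/kg
CA = (α₁ + 2α₂)·DIC = (0.9543 + 2×0.03799) × 2.406 = 2.48 mmol/kg

CA = 2.48 mmol/kg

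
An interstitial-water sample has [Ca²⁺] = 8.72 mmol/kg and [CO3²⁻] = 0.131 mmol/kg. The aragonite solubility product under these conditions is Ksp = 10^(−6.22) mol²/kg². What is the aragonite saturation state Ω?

Ω = 1.90

Ksp = 10^(−6.22) = 6.026×10^-7
Ω = [Ca²⁺][CO3²⁻]/Ksp = (8.72×10^-3)(0.131×10^-3) / 6.026×10^-7 = 1.90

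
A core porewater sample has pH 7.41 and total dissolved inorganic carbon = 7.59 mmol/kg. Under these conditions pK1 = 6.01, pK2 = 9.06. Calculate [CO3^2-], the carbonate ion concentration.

α₂ = 1 / (1 + [H⁺]/K2 + [H⁺]²/(K1K2)) = 1 / (1 + 10^+1.65 + 10^+0.25)
   = 1 / (1 + 44.668 + 1.7783) = 1/47.447 = 0.02108
[CO3²⁻] = α₂ × DIC = 0.02108 × 7.59 = 0.160 mmol/kg

[CO3²⁻] = 0.160 mmol/kg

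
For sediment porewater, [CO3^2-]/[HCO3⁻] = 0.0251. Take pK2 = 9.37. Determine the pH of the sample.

pH = 7.77

From K2 = [H⁺][CO3^2-]/[HCO3⁻]:  pH = pK2 + log₁₀([CO3^2-]/[HCO3⁻])
log₁₀(0.0251) = -1.600
pH = 9.37 + (-1.600) = 7.77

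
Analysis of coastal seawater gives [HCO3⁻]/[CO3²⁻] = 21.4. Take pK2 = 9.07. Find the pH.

pH = 7.74

From K2 = [H⁺][CO3²⁻]/[HCO3⁻]:  pH = pK2 − log₁₀([HCO3⁻]/[CO3²⁻])
log₁₀(21.4) = +1.330
pH = 9.07 − (+1.330) = 7.74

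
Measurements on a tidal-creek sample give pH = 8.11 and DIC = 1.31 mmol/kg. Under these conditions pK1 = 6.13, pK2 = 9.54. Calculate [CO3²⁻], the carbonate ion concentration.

α₂ = 1 / (1 + [H⁺]/K2 + [H⁺]²/(K1K2)) = 1 / (1 + 10^+1.43 + 10^-0.55)
   = 1 / (1 + 26.915 + 0.28184) = 1/28.197 = 0.03546
[CO3²⁻] = α₂ × DIC = 0.03546 × 1.31 = 0.0465 mmol/kg

[CO3²⁻] = 0.0465 mmol/kg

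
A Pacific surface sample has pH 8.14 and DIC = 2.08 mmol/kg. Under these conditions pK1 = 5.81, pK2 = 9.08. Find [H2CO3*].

α₀ = 1 / (1 + K1/[H⁺] + K1K2/[H⁺]²) = 1 / (1 + 10^+2.33 + 10^+1.39)
   = 1 / (1 + 213.80 + 24.547) = 1/239.34 = 0.004178
[CO2*] = α₀ × DIC = 0.004178 × 2.08 = 0.00869 mmol/kg = 8.69 μmol/kg

[CO2*] = 8.69 μmol/kg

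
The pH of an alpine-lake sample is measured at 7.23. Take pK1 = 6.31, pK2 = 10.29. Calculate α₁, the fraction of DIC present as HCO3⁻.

α₁ = 1 / (1 + [H⁺]/K1 + K2/[H⁺]) = 1 / (1 + 10^-0.92 + 10^-3.06)
   = 1 / (1 + 0.12023 + 0.00087096) = 1/1.1211 = 0.8920

α₁ = 0.892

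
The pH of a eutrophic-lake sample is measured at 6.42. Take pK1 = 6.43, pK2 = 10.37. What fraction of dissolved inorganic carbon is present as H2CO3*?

α₀ = 1 / (1 + K1/[H⁺] + K1K2/[H⁺]²) = 1 / (1 + 10^-0.01 + 10^-3.96)
   = 1 / (1 + 0.97724 + 0.00010965) = 1/1.9773 = 0.5057

α₀ = 0.506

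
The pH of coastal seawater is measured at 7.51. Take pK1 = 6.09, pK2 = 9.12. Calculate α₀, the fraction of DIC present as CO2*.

α₀ = 0.0358

α₀ = 1 / (1 + K1/[H⁺] + K1K2/[H⁺]²) = 1 / (1 + 10^+1.42 + 10^-0.19)
   = 1 / (1 + 26.303 + 0.64565) = 1/27.948 = 0.03578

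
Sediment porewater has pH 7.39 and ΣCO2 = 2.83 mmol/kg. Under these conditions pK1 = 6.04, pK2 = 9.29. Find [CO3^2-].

[CO3²⁻] = 0.0337 mmol/kg

α₂ = 1 / (1 + [H⁺]/K2 + [H⁺]²/(K1K2)) = 1 / (1 + 10^+1.90 + 10^+0.55)
   = 1 / (1 + 79.433 + 3.5481) = 1/83.981 = 0.01191
[CO3²⁻] = α₂ × DIC = 0.01191 × 2.83 = 0.0337 mmol/kg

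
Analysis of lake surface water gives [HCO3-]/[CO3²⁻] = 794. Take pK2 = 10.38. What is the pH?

pH = 7.48

From K2 = [H⁺][CO3²⁻]/[HCO3-]:  pH = pK2 − log₁₀([HCO3-]/[CO3²⁻])
log₁₀(794) = +2.900
pH = 10.38 − (+2.900) = 7.48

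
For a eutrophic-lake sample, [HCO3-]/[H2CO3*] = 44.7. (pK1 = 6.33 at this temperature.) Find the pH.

pH = 7.98

From K1 = [H⁺][HCO3-]/[H2CO3*]:  pH = pK1 + log₁₀([HCO3-]/[H2CO3*])
log₁₀(44.7) = +1.650
pH = 6.33 + (+1.650) = 7.98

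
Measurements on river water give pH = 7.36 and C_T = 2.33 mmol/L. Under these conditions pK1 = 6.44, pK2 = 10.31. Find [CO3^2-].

[CO3²⁻] = 2.33 μmol/L

α₂ = 1 / (1 + [H⁺]/K2 + [H⁺]²/(K1K2)) = 1 / (1 + 10^+2.95 + 10^+2.03)
   = 1 / (1 + 891.25 + 107.15) = 1/999.40 = 0.001001
[CO3²⁻] = α₂ × DIC = 0.001001 × 2.33 = 0.00233 mmol/L = 2.33 μmol/L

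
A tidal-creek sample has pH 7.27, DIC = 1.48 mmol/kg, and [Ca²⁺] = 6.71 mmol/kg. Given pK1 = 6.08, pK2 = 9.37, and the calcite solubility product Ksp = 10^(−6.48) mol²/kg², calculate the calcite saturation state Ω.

α₂ = 1 / (1 + [H⁺]/K2 + [H⁺]²/(K1K2)) = 1 / (1 + 10^+2.10 + 10^+0.91)
   = 1 / (1 + 125.89 + 8.1283) = 1/135.02 = 0.007406
[CO3²⁻] = α₂ × DIC = 0.007406 × 1.48 = 0.01096 mmol/kg = 10.96 μmol/kg
Ksp = 10^(−6.48) = 3.311×10^-7
Ω = [Ca²⁺][CO3²⁻]/Ksp = (6.71×10^-3)(1.096×10^-5) / 3.311×10^-7 = 0.222

Ω = 0.222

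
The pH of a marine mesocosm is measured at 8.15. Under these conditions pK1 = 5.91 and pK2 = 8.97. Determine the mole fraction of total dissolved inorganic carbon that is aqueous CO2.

α₀ = 1 / (1 + K1/[H⁺] + K1K2/[H⁺]²) = 1 / (1 + 10^+2.24 + 10^+1.42)
   = 1 / (1 + 173.78 + 26.303) = 1/201.08 = 0.004973

α₀ = 0.00497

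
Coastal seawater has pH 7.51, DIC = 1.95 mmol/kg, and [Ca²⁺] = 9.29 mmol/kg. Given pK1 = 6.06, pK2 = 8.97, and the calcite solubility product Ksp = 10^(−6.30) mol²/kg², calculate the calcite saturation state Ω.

α₂ = 1 / (1 + [H⁺]/K2 + [H⁺]²/(K1K2)) = 1 / (1 + 10^+1.46 + 10^+0.01)
   = 1 / (1 + 28.840 + 1.0233) = 1/30.864 = 0.03240
[CO3²⁻] = α₂ × DIC = 0.03240 × 1.95 = 0.06318 mmol/kg
Ksp = 10^(−6.30) = 5.012×10^-7
Ω = [Ca²⁺][CO3²⁻]/Ksp = (9.29×10^-3)(6.318×10^-5) / 5.012×10^-7 = 1.17

Ω = 1.17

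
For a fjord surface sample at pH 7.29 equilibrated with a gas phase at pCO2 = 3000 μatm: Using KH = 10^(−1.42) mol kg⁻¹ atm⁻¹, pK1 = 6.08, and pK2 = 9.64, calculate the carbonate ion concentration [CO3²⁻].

[CO3²⁻] = 8.26 μmol/kg

[CO2*] = KH · pCO2 = 10^(−1.42) × 3000×10^-6 = 1.141×10^-4 mol/kg
α₀ = 1/(1 + K1/[H⁺] + K1K2/[H⁺]²) = 1/(1 + 10^+1.21 + 10^-1.14) = 0.05784
DIC = [CO2*]/α₀ = 1.141×10^-4 / 0.05784 = 1.972 mmol/kg
[CO3²⁻] = α₂·DIC; α₂ = 0.004190, so [CO3²⁻] = 0.004190 × 1.972 = 0.00826 mmol/kg = 8.26 μmol/kg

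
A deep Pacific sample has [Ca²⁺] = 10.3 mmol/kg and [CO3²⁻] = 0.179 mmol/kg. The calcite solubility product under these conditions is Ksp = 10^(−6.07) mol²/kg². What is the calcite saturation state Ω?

Ω = 2.17

Ksp = 10^(−6.07) = 8.511×10^-7
Ω = [Ca²⁺][CO3²⁻]/Ksp = (10.3×10^-3)(0.179×10^-3) / 8.511×10^-7 = 2.17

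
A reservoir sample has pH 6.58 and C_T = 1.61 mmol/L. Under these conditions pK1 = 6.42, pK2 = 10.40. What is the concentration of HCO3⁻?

α₁ = 1 / (1 + [H⁺]/K1 + K2/[H⁺]) = 1 / (1 + 10^-0.16 + 10^-3.82)
   = 1 / (1 + 0.69183 + 0.00015136) = 1/1.6920 = 0.5910
[HCO3⁻] = α₁ × DIC = 0.5910 × 1.61 = 0.952 mmol/L

[HCO3⁻] = 0.952 mmol/L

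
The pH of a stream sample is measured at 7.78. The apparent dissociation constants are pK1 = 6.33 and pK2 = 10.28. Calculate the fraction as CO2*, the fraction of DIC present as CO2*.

α₀ = 0.0342

α₀ = 1 / (1 + K1/[H⁺] + K1K2/[H⁺]²) = 1 / (1 + 10^+1.45 + 10^-1.05)
   = 1 / (1 + 28.184 + 0.089125) = 1/29.273 = 0.03416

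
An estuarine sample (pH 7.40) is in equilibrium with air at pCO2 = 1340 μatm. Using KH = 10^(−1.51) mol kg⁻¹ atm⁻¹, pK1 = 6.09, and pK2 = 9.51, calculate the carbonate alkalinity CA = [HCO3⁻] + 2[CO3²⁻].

[CO2*] = KH · pCO2 = 10^(−1.51) × 1340×10^-6 = 4.141×10^-5 mol/kg
α₀ = 1/(1 + K1/[H⁺] + K1K2/[H⁺]²) = 1/(1 + 10^+1.31 + 10^-0.80) = 0.04635
DIC = [CO2*]/α₀ = 4.141×10^-5 / 0.04635 = 0.8935 mmol/kg
CA = (α₁ + 2α₂)·DIC = (0.9463 + 2×0.007346) × 0.8935 = 0.859 mmol/kg

CA = 0.859 mmol/kg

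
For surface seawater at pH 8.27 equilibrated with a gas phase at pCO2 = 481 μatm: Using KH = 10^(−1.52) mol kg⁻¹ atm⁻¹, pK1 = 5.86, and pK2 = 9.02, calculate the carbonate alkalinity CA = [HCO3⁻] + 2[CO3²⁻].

[CO2*] = KH · pCO2 = 10^(−1.52) × 481×10^-6 = 1.453×10^-5 mol/kg
α₀ = 1/(1 + K1/[H⁺] + K1K2/[H⁺]²) = 1/(1 + 10^+2.41 + 10^+1.66) = 0.003292
DIC = [CO2*]/α₀ = 1.453×10^-5 / 0.003292 = 4.412 mmol/kg
CA = (α₁ + 2α₂)·DIC = (0.8462 + 2×0.1505) × 4.412 = 5.06 mmol/kg

CA = 5.06 mmol/kg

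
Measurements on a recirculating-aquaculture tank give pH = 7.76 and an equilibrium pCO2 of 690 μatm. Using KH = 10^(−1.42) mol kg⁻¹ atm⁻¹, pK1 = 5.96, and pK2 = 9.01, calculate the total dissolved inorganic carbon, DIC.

DIC = 1.77 mmol/kg

[CO2*] = KH · pCO2 = 10^(−1.42) × 690×10^-6 = 2.623×10^-5 mol/kg
α₀ = 1/(1 + K1/[H⁺] + K1K2/[H⁺]²) = 1/(1 + 10^+1.80 + 10^+0.55) = 0.01478
DIC = [CO2*]/α₀ = 2.623×10^-5 / 0.01478 = 1.77 mmol/kg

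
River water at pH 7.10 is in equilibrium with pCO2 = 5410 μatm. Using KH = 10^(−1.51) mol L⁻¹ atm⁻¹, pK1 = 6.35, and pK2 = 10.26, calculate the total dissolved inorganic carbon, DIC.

DIC = 1.11 mmol/L

[CO2*] = KH · pCO2 = 10^(−1.51) × 5410×10^-6 = 1.672×10^-4 mol/L
α₀ = 1/(1 + K1/[H⁺] + K1K2/[H⁺]²) = 1/(1 + 10^+0.75 + 10^-2.41) = 0.1509
DIC = [CO2*]/α₀ = 1.672×10^-4 / 0.1509 = 1.11 mmol/L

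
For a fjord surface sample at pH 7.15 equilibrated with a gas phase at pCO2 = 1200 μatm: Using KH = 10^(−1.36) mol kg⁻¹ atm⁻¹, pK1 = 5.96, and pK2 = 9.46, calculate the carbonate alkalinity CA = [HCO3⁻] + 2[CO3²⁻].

[CO2*] = KH · pCO2 = 10^(−1.36) × 1200×10^-6 = 5.238×10^-5 mol/kg
α₀ = 1/(1 + K1/[H⁺] + K1K2/[H⁺]²) = 1/(1 + 10^+1.19 + 10^-1.12) = 0.06037
DIC = [CO2*]/α₀ = 5.238×10^-5 / 0.06037 = 0.8677 mmol/kg
CA = (α₁ + 2α₂)·DIC = (0.9350 + 2×0.004580) × 0.8677 = 0.819 mmol/kg

CA = 0.819 mmol/kg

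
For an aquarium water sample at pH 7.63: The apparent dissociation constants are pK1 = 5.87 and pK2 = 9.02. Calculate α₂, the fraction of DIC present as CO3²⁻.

α₂ = 0.0385

α₂ = 1 / (1 + [H⁺]/K2 + [H⁺]²/(K1K2)) = 1 / (1 + 10^+1.39 + 10^-0.37)
   = 1 / (1 + 24.547 + 0.42658) = 1/25.974 = 0.03850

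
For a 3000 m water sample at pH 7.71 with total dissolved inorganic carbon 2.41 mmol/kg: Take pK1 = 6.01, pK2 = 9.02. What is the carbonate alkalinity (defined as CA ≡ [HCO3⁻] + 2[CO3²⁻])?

CA = [HCO3⁻] + 2[CO3²⁻] = (α₁ + 2α₂)·DIC
At pH 7.71: [H⁺]/K1 = 10^-1.70 = 0.019953, K2/[H⁺] = 10^-1.31 = 0.048978
α₁ = 1/(1 + 0.019953 + 0.048978) = 1/1.0689 = 0.9355; α₂ = α₁·K2/[H⁺] = 0.04582
α₁ + 2α₂ = 1.0272
CA = 1.0272 × 2.41 = 2.48 mmol/kg

CA = 2.48 mmol/kg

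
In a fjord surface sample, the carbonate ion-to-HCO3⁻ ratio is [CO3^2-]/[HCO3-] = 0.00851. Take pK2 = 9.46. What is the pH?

pH = 7.39

From K2 = [H⁺][CO3^2-]/[HCO3-]:  pH = pK2 + log₁₀([CO3^2-]/[HCO3-])
log₁₀(0.00851) = -2.070
pH = 9.46 + (-2.070) = 7.39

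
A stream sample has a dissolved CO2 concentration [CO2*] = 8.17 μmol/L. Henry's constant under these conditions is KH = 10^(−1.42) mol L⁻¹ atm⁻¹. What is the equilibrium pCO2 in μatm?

pCO2 = 215 μatm

KH = 10^(−1.42) = 3.802×10^-2 mol L⁻¹ atm⁻¹
pCO2 = [CO2*]/KH = 8.17×10^-6 / 3.802×10^-2 = 2.15×10^-4 atm = 215 μatm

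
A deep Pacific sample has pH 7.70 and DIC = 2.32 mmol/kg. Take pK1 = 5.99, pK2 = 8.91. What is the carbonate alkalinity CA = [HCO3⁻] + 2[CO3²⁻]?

CA = 2.41 mmol/kg

CA = [HCO3⁻] + 2[CO3²⁻] = (α₁ + 2α₂)·DIC
At pH 7.70: [H⁺]/K1 = 10^-1.71 = 0.019498, K2/[H⁺] = 10^-1.21 = 0.061660
α₁ = 1/(1 + 0.019498 + 0.061660) = 1/1.0812 = 0.9249; α₂ = α₁·K2/[H⁺] = 0.05703
α₁ + 2α₂ = 1.0390
CA = 1.0390 × 2.32 = 2.41 mmol/kg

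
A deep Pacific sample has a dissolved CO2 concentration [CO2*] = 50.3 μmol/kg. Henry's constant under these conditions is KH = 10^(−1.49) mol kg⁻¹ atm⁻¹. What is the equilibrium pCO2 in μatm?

pCO2 = 1550 μatm

KH = 10^(−1.49) = 3.236×10^-2 mol kg⁻¹ atm⁻¹
pCO2 = [CO2*]/KH = 50.3×10^-6 / 3.236×10^-2 = 1.55×10^-3 atm = 1550 μatm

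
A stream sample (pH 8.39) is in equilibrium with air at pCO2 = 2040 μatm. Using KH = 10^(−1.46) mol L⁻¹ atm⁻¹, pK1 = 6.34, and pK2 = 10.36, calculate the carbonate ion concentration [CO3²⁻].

[CO2*] = KH · pCO2 = 10^(−1.46) × 2040×10^-6 = 7.073×10^-5 mol/L
α₀ = 1/(1 + K1/[H⁺] + K1K2/[H⁺]²) = 1/(1 + 10^+2.05 + 10^+0.08) = 0.008741
DIC = [CO2*]/α₀ = 7.073×10^-5 / 0.008741 = 8.092 mmol/L
[CO3²⁻] = α₂·DIC; α₂ = 0.01051, so [CO3²⁻] = 0.01051 × 8.092 = 0.0850 mmol/L

[CO3²⁻] = 0.0850 mmol/L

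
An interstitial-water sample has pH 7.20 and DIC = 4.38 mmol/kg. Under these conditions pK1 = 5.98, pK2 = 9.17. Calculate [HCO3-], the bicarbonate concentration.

[HCO3⁻] = 4.09 mmol/kg

α₁ = 1 / (1 + [H⁺]/K1 + K2/[H⁺]) = 1 / (1 + 10^-1.22 + 10^-1.97)
   = 1 / (1 + 0.060256 + 0.010715) = 1/1.0710 = 0.9337
[HCO3⁻] = α₁ × DIC = 0.9337 × 4.38 = 4.09 mmol/kg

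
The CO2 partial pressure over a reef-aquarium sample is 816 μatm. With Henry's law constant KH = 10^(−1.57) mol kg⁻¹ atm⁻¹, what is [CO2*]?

[CO2*] = 22.0 μmol/kg

KH = 10^(−1.57) = 2.692×10^-2 mol kg⁻¹ atm⁻¹
[CO2*] = KH · pCO2 = 2.692×10^-2 × 816×10^-6 atm = 2.20×10^-5 mol/kg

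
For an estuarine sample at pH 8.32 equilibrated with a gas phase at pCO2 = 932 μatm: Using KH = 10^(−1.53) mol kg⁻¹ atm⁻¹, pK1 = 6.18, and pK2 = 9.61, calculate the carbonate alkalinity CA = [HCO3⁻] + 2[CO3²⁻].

CA = 4.19 mmol/kg

[CO2*] = KH · pCO2 = 10^(−1.53) × 932×10^-6 = 2.751×10^-5 mol/kg
α₀ = 1/(1 + K1/[H⁺] + K1K2/[H⁺]²) = 1/(1 + 10^+2.14 + 10^+0.85) = 0.006844
DIC = [CO2*]/α₀ = 2.751×10^-5 / 0.006844 = 4.019 mmol/kg
CA = (α₁ + 2α₂)·DIC = (0.9447 + 2×0.04845) × 4.019 = 4.19 mmol/kg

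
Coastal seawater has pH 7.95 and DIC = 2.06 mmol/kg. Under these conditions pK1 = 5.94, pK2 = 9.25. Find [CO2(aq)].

α₀ = 1 / (1 + K1/[H⁺] + K1K2/[H⁺]²) = 1 / (1 + 10^+2.01 + 10^+0.71)
   = 1 / (1 + 102.33 + 5.1286) = 1/108.46 = 0.009220
[CO2*] = α₀ × DIC = 0.009220 × 2.06 = 0.0190 mmol/kg = 19.0 μmol/kg

[CO2*] = 19.0 μmol/kg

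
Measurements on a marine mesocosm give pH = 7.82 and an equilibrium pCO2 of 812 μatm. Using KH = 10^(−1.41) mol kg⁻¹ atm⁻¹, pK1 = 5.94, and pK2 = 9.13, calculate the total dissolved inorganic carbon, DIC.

[CO2*] = KH · pCO2 = 10^(−1.41) × 812×10^-6 = 3.159×10^-5 mol/kg
α₀ = 1/(1 + K1/[H⁺] + K1K2/[H⁺]²) = 1/(1 + 10^+1.88 + 10^+0.57) = 0.01241
DIC = [CO2*]/α₀ = 3.159×10^-5 / 0.01241 = 2.55 mmol/kg

DIC = 2.55 mmol/kg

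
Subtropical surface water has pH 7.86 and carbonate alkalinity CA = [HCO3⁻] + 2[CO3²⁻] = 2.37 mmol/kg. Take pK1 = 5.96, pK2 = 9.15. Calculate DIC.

DIC = 2.29 mmol/kg

CA = [HCO3⁻] + 2[CO3²⁻] = (α₁ + 2α₂)·DIC
At pH 7.86: [H⁺]/K1 = 10^-1.90 = 0.012589, K2/[H⁺] = 10^-1.29 = 0.051286
α₁ = 1/(1 + 0.012589 + 0.051286) = 1/1.0639 = 0.9400; α₂ = α₁·K2/[H⁺] = 0.04821
α₁ + 2α₂ = 1.0364
DIC = CA / (α₁ + 2α₂) = 2.37 / 1.0364 = 2.29 mmol/kg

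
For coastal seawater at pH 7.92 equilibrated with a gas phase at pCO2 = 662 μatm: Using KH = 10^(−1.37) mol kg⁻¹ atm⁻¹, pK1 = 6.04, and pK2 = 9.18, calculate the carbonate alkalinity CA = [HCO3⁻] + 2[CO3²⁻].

CA = 2.38 mmol/kg

[CO2*] = KH · pCO2 = 10^(−1.37) × 662×10^-6 = 2.824×10^-5 mol/kg
α₀ = 1/(1 + K1/[H⁺] + K1K2/[H⁺]²) = 1/(1 + 10^+1.88 + 10^+0.62) = 0.01234
DIC = [CO2*]/α₀ = 2.824×10^-5 / 0.01234 = 2.288 mmol/kg
CA = (α₁ + 2α₂)·DIC = (0.9362 + 2×0.05145) × 2.288 = 2.38 mmol/kg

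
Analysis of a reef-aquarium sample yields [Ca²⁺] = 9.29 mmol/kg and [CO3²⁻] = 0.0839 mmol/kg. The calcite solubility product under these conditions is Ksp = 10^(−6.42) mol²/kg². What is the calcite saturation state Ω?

Ω = 2.05

Ksp = 10^(−6.42) = 3.802×10^-7
Ω = [Ca²⁺][CO3²⁻]/Ksp = (9.29×10^-3)(0.0839×10^-3) / 3.802×10^-7 = 2.05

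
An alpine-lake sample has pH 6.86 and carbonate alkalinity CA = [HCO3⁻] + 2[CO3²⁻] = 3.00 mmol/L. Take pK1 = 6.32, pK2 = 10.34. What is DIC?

DIC = 3.86 mmol/L

CA = [HCO3⁻] + 2[CO3²⁻] = (α₁ + 2α₂)·DIC
At pH 6.86: [H⁺]/K1 = 10^-0.54 = 0.28840, K2/[H⁺] = 10^-3.48 = 0.00033113
α₁ = 1/(1 + 0.28840 + 0.00033113) = 1/1.2887 = 0.7760; α₂ = α₁·K2/[H⁺] = 0.0002569
α₁ + 2α₂ = 0.7765
DIC = CA / (α₁ + 2α₂) = 3.00 / 0.7765 = 3.86 mmol/L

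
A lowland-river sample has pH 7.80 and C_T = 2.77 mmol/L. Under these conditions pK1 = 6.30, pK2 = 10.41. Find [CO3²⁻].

[CO3²⁻] = 6.58 μmol/L

α₂ = 1 / (1 + [H⁺]/K2 + [H⁺]²/(K1K2)) = 1 / (1 + 10^+2.61 + 10^+1.11)
   = 1 / (1 + 407.38 + 12.882) = 1/421.26 = 0.002374
[CO3²⁻] = α₂ × DIC = 0.002374 × 2.77 = 0.00658 mmol/L = 6.58 μmol/L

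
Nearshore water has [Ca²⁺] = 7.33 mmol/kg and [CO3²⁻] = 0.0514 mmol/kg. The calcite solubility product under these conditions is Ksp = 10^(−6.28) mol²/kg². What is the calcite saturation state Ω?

Ksp = 10^(−6.28) = 5.248×10^-7
Ω = [Ca²⁺][CO3²⁻]/Ksp = (7.33×10^-3)(0.0514×10^-3) / 5.248×10^-7 = 0.718

Ω = 0.718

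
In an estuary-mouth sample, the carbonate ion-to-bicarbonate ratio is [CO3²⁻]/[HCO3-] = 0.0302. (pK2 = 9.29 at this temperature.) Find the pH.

pH = 7.77

From K2 = [H⁺][CO3²⁻]/[HCO3-]:  pH = pK2 + log₁₀([CO3²⁻]/[HCO3-])
log₁₀(0.0302) = -1.520
pH = 9.29 + (-1.520) = 7.77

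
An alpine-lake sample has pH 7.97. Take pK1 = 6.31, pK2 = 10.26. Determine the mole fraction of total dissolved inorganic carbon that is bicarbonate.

α₁ = 1 / (1 + [H⁺]/K1 + K2/[H⁺]) = 1 / (1 + 10^-1.66 + 10^-2.29)
   = 1 / (1 + 0.021878 + 0.0051286) = 1/1.0270 = 0.9737

α₁ = 0.974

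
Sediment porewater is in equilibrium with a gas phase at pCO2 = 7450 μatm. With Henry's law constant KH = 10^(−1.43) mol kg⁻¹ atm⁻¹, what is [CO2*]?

KH = 10^(−1.43) = 3.715×10^-2 mol kg⁻¹ atm⁻¹
[CO2*] = KH · pCO2 = 3.715×10^-2 × 7450×10^-6 atm = 2.77×10^-4 mol/kg

[CO2*] = 277 μmol/kg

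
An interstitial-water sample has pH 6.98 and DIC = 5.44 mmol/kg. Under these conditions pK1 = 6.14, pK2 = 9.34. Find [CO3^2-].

α₂ = 1 / (1 + [H⁺]/K2 + [H⁺]²/(K1K2)) = 1 / (1 + 10^+2.36 + 10^+1.52)
   = 1 / (1 + 229.09 + 33.113) = 1/263.20 = 0.003799
[CO3²⁻] = α₂ × DIC = 0.003799 × 5.44 = 0.0207 mmol/kg

[CO3²⁻] = 0.0207 mmol/kg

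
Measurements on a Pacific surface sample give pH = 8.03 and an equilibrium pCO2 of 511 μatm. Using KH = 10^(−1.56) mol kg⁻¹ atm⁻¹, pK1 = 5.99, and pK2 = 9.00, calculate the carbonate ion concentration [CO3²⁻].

[CO2*] = KH · pCO2 = 10^(−1.56) × 511×10^-6 = 1.407×10^-5 mol/kg
α₀ = 1/(1 + K1/[H⁺] + K1K2/[H⁺]²) = 1/(1 + 10^+2.04 + 10^+1.07) = 0.008170
DIC = [CO2*]/α₀ = 1.407×10^-5 / 0.008170 = 1.723 mmol/kg
[CO3²⁻] = α₂·DIC; α₂ = 0.09599, so [CO3²⁻] = 0.09599 × 1.723 = 0.165 mmol/kg

[CO3²⁻] = 0.165 mmol/kg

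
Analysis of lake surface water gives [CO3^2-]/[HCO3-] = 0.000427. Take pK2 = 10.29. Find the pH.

From K2 = [H⁺][CO3^2-]/[HCO3-]:  pH = pK2 + log₁₀([CO3^2-]/[HCO3-])
log₁₀(0.000427) = -3.370
pH = 10.29 + (-3.370) = 6.92

pH = 6.92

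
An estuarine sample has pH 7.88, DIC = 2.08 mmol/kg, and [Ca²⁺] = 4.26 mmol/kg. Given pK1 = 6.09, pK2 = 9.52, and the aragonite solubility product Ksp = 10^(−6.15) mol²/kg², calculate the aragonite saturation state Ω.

Ω = 0.276

α₂ = 1 / (1 + [H⁺]/K2 + [H⁺]²/(K1K2)) = 1 / (1 + 10^+1.64 + 10^-0.15)
   = 1 / (1 + 43.652 + 0.70795) = 1/45.360 = 0.02205
[CO3²⁻] = α₂ × DIC = 0.02205 × 2.08 = 0.04586 mmol/kg
Ksp = 10^(−6.15) = 7.079×10^-7
Ω = [Ca²⁺][CO3²⁻]/Ksp = (4.26×10^-3)(4.586×10^-5) / 7.079×10^-7 = 0.276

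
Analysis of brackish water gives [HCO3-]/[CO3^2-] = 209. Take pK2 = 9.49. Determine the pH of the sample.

pH = 7.17

From K2 = [H⁺][CO3^2-]/[HCO3-]:  pH = pK2 − log₁₀([HCO3-]/[CO3^2-])
log₁₀(209) = +2.320
pH = 9.49 − (+2.320) = 7.17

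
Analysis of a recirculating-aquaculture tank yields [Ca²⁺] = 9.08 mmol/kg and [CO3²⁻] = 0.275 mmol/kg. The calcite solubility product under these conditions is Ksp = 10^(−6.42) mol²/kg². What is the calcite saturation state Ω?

Ω = 6.57

Ksp = 10^(−6.42) = 3.802×10^-7
Ω = [Ca²⁺][CO3²⁻]/Ksp = (9.08×10^-3)(0.275×10^-3) / 3.802×10^-7 = 6.57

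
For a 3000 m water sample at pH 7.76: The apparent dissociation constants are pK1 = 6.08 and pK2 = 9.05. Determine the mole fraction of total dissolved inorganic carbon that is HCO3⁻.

α₁ = 1 / (1 + [H⁺]/K1 + K2/[H⁺]) = 1 / (1 + 10^-1.68 + 10^-1.29)
   = 1 / (1 + 0.020893 + 0.051286) = 1/1.0722 = 0.9327

α₁ = 0.933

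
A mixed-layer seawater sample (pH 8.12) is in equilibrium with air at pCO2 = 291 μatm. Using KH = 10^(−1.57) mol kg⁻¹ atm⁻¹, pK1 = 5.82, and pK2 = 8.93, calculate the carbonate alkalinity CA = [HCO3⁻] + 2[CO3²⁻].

[CO2*] = KH · pCO2 = 10^(−1.57) × 291×10^-6 = 7.832×10^-6 mol/kg
α₀ = 1/(1 + K1/[H⁺] + K1K2/[H⁺]²) = 1/(1 + 10^+2.30 + 10^+1.49) = 0.004321
DIC = [CO2*]/α₀ = 7.832×10^-6 / 0.004321 = 1.813 mmol/kg
CA = (α₁ + 2α₂)·DIC = (0.8621 + 2×0.1335) × 1.813 = 2.05 mmol/kg

CA = 2.05 mmol/kg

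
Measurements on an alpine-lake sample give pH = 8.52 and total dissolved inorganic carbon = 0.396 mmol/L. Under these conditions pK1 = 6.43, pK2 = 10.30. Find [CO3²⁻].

α₂ = 1 / (1 + [H⁺]/K2 + [H⁺]²/(K1K2)) = 1 / (1 + 10^+1.78 + 10^-0.31)
   = 1 / (1 + 60.256 + 0.48978) = 1/61.746 = 0.01620
[CO3²⁻] = α₂ × DIC = 0.01620 × 0.396 = 0.00641 mmol/L = 6.41 μmol/L

[CO3²⁻] = 6.41 μmol/L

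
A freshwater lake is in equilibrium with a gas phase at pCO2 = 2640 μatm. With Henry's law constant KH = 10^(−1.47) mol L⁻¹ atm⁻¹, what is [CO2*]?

KH = 10^(−1.47) = 3.388×10^-2 mol L⁻¹ atm⁻¹
[CO2*] = KH · pCO2 = 3.388×10^-2 × 2640×10^-6 atm = 8.95×10^-5 mol/L

[CO2*] = 89.5 μmol/L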